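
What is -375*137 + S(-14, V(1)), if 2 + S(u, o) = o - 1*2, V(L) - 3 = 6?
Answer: -51370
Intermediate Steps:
V(L) = 9 (V(L) = 3 + 6 = 9)
S(u, o) = -4 + o (S(u, o) = -2 + (o - 1*2) = -2 + (o - 2) = -2 + (-2 + o) = -4 + o)
-375*137 + S(-14, V(1)) = -375*137 + (-4 + 9) = -51375 + 5 = -51370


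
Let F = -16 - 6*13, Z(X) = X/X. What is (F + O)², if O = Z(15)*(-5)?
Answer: 9801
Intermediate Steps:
Z(X) = 1
F = -94 (F = -16 - 78 = -94)
O = -5 (O = 1*(-5) = -5)
(F + O)² = (-94 - 5)² = (-99)² = 9801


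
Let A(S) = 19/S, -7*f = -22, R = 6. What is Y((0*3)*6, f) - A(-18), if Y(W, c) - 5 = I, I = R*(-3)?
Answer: -215/18 ≈ -11.944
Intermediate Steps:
f = 22/7 (f = -⅐*(-22) = 22/7 ≈ 3.1429)
I = -18 (I = 6*(-3) = -18)
Y(W, c) = -13 (Y(W, c) = 5 - 18 = -13)
Y((0*3)*6, f) - A(-18) = -13 - 19/(-18) = -13 - 19*(-1)/18 = -13 - 1*(-19/18) = -13 + 19/18 = -215/18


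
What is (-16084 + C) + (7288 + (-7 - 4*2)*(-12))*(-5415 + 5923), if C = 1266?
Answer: 3778926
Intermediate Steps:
(-16084 + C) + (7288 + (-7 - 4*2)*(-12))*(-5415 + 5923) = (-16084 + 1266) + (7288 + (-7 - 4*2)*(-12))*(-5415 + 5923) = -14818 + (7288 + (-7 - 8)*(-12))*508 = -14818 + (7288 - 15*(-12))*508 = -14818 + (7288 + 180)*508 = -14818 + 7468*508 = -14818 + 3793744 = 3778926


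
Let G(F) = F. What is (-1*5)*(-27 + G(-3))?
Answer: 150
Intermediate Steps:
(-1*5)*(-27 + G(-3)) = (-1*5)*(-27 - 3) = -5*(-30) = 150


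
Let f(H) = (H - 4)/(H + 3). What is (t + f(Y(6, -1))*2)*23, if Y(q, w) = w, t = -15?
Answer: -460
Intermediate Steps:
f(H) = (-4 + H)/(3 + H)
(t + f(Y(6, -1))*2)*23 = (-15 + ((-4 - 1)/(3 - 1))*2)*23 = (-15 + (-5/2)*2)*23 = (-15 + ((1/2)*(-5))*2)*23 = (-15 - 5/2*2)*23 = (-15 - 5)*23 = -20*23 = -460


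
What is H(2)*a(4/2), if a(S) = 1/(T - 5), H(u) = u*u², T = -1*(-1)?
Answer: -2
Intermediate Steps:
T = 1
H(u) = u³
a(S) = -¼ (a(S) = 1/(1 - 5) = 1/(-4) = -¼)
H(2)*a(4/2) = 2³*(-¼) = 8*(-¼) = -2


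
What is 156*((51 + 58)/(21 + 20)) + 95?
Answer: 20899/41 ≈ 509.73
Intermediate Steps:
156*((51 + 58)/(21 + 20)) + 95 = 156*(109/41) + 95 = 17004/41 + 95 = 20899/41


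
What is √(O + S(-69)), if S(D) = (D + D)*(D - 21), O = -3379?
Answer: √9041 ≈ 95.084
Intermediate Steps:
S(D) = 2*D*(-21 + D) (S(D) = (2*D)*(-21 + D) = 2*D*(-21 + D))
√(O + S(-69)) = √(-3379 + 2*(-69)*(-21 - 69)) = √(-3379 + 2*(-69)*(-90)) = √(-3379 + 12420) = √9041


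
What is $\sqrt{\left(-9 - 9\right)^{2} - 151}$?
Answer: $\sqrt{173} \approx 13.153$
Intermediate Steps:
$\sqrt{\left(-9 - 9\right)^{2} - 151} = \sqrt{\left(-18\right)^{2} - 151} = \sqrt{324 - 151} = \sqrt{173}$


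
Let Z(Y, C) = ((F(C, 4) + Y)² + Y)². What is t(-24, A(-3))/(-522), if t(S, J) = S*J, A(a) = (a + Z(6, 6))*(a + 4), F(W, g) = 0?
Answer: 2348/29 ≈ 80.966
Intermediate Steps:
Z(Y, C) = (Y + Y²)² (Z(Y, C) = ((0 + Y)² + Y)² = (Y² + Y)² = (Y + Y²)²)
A(a) = (4 + a)*(1764 + a) (A(a) = (a + 6²*(1 + 6)²)*(a + 4) = (a + 36*7²)*(4 + a) = (a + 36*49)*(4 + a) = (a + 1764)*(4 + a) = (1764 + a)*(4 + a) = (4 + a)*(1764 + a))
t(S, J) = J*S
t(-24, A(-3))/(-522) = ((7056 + (-3)² + 1768*(-3))*(-24))/(-522) = ((7056 + 9 - 5304)*(-24))*(-1/522) = (1761*(-24))*(-1/522) = -42264*(-1/522) = 2348/29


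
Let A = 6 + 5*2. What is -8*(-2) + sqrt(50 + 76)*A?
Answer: 16 + 48*sqrt(14) ≈ 195.60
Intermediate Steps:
A = 16 (A = 6 + 10 = 16)
-8*(-2) + sqrt(50 + 76)*A = -8*(-2) + sqrt(50 + 76)*16 = 16 + sqrt(126)*16 = 16 + (3*sqrt(14))*16 = 16 + 48*sqrt(14)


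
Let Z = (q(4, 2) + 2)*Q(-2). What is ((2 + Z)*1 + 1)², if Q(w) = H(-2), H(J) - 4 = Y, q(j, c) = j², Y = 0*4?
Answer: 5625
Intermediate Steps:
Y = 0
H(J) = 4 (H(J) = 4 + 0 = 4)
Q(w) = 4
Z = 72 (Z = (4² + 2)*4 = (16 + 2)*4 = 18*4 = 72)
((2 + Z)*1 + 1)² = ((2 + 72)*1 + 1)² = (74*1 + 1)² = (74 + 1)² = 75² = 5625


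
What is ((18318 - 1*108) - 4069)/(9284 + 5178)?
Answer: 14141/14462 ≈ 0.97780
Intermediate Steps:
((18318 - 1*108) - 4069)/(9284 + 5178) = ((18318 - 108) - 4069)/14462 = (18210 - 4069)*(1/14462) = 14141*(1/14462) = 14141/14462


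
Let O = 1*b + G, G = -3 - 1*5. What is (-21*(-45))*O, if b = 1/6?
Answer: -14805/2 ≈ -7402.5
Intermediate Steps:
b = 1/6 ≈ 0.16667
G = -8 (G = -3 - 5 = -8)
O = -47/6 (O = 1*(1/6) - 8 = 1/6 - 8 = -47/6 ≈ -7.8333)
(-21*(-45))*O = -21*(-45)*(-47/6) = 945*(-47/6) = -14805/2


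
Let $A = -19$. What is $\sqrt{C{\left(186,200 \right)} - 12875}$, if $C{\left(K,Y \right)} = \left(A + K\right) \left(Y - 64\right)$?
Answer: $3 \sqrt{1093} \approx 99.182$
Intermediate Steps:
$C{\left(K,Y \right)} = \left(-64 + Y\right) \left(-19 + K\right)$ ($C{\left(K,Y \right)} = \left(-19 + K\right) \left(Y - 64\right) = \left(-19 + K\right) \left(-64 + Y\right) = \left(-64 + Y\right) \left(-19 + K\right)$)
$\sqrt{C{\left(186,200 \right)} - 12875} = \sqrt{\left(1216 - 11904 - 3800 + 186 \cdot 200\right) - 12875} = \sqrt{\left(1216 - 11904 - 3800 + 37200\right) - 12875} = \sqrt{22712 - 12875} = \sqrt{9837} = 3 \sqrt{1093}$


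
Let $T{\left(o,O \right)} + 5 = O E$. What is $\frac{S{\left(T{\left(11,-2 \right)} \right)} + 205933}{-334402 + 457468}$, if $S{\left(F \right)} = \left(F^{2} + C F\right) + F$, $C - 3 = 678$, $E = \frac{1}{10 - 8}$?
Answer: $\frac{3809}{2322} \approx 1.6404$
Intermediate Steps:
$E = \frac{1}{2} \approx 0.5$
$C = 681$ ($C = 3 + 678 = 681$)
$T{\left(o,O \right)} = -5 + \frac{O}{2}$ ($T{\left(o,O \right)} = -5 + O \frac{1}{2} = -5 + \frac{O}{2}$)
$S{\left(F \right)} = F^{2} + 682 F$ ($S{\left(F \right)} = \left(F^{2} + 681 F\right) + F = F^{2} + 682 F$)
$\frac{S{\left(T{\left(11,-2 \right)} \right)} + 205933}{-334402 + 457468} = \frac{\left(-5 + \frac{1}{2} \left(-2\right)\right) \left(682 + \left(-5 + \frac{1}{2} \left(-2\right)\right)\right) + 205933}{-334402 + 457468} = \frac{\left(-5 - 1\right) \left(682 - 6\right) + 205933}{123066} = \left(- 6 \left(682 - 6\right) + 205933\right) \frac{1}{123066} = \left(\left(-6\right) 676 + 205933\right) \frac{1}{123066} = \left(-4056 + 205933\right) \frac{1}{123066} = 201877 \cdot \frac{1}{123066} = \frac{3809}{2322}$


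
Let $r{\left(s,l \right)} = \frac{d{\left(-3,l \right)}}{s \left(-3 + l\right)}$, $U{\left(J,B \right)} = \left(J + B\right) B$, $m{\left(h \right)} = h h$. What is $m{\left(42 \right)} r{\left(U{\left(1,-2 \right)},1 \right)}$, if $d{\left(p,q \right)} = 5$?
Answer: $-2205$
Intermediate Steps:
$m{\left(h \right)} = h^{2}$
$U{\left(J,B \right)} = B \left(B + J\right)$ ($U{\left(J,B \right)} = \left(B + J\right) B = B \left(B + J\right)$)
$r{\left(s,l \right)} = \frac{5}{s \left(-3 + l\right)}$
$m{\left(42 \right)} r{\left(U{\left(1,-2 \right)},1 \right)} = 42^{2} \frac{5}{- 2 \left(-2 + 1\right) \left(-3 + 1\right)} = 1764 \frac{5}{\left(-2\right) \left(-1\right) \left(-2\right)} = 1764 \cdot 5 \cdot \frac{1}{2} \left(- \frac{1}{2}\right) = 1764 \left(- \frac{5}{4}\right) = -2205$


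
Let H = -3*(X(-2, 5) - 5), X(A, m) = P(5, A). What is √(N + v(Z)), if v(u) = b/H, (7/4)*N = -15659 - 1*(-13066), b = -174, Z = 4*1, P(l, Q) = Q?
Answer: I*√1490 ≈ 38.601*I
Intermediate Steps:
Z = 4
N = -10372/7 (N = 4*(-15659 - 1*(-13066))/7 = 4*(-15659 + 13066)/7 = (4/7)*(-2593) = -10372/7 ≈ -1481.7)
X(A, m) = A
H = 21 (H = -3*(-2 - 5) = -3*(-7) = 21)
v(u) = -58/7 (v(u) = -174/21 = -174*1/21 = -58/7)
√(N + v(Z)) = √(-10372/7 - 58/7) = √(-1490) = I*√1490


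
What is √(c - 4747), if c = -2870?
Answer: I*√7617 ≈ 87.275*I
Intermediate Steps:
√(c - 4747) = √(-2870 - 4747) = √(-7617) = I*√7617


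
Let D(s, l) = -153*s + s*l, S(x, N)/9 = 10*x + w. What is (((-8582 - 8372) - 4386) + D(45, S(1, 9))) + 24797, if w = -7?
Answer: -2213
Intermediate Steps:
S(x, N) = -63 + 90*x (S(x, N) = 9*(10*x - 7) = 9*(-7 + 10*x) = -63 + 90*x)
D(s, l) = -153*s + l*s
(((-8582 - 8372) - 4386) + D(45, S(1, 9))) + 24797 = (((-8582 - 8372) - 4386) + 45*(-153 + (-63 + 90*1))) + 24797 = ((-16954 - 4386) + 45*(-153 + (-63 + 90))) + 24797 = (-21340 + 45*(-153 + 27)) + 24797 = (-21340 + 45*(-126)) + 24797 = (-21340 - 5670) + 24797 = -27010 + 24797 = -2213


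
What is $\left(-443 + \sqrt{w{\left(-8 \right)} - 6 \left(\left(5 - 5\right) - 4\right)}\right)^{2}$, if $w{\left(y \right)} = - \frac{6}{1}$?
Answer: $196267 - 2658 \sqrt{2} \approx 1.9251 \cdot 10^{5}$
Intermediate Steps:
$w{\left(y \right)} = -6$ ($w{\left(y \right)} = \left(-6\right) 1 = -6$)
$\left(-443 + \sqrt{w{\left(-8 \right)} - 6 \left(\left(5 - 5\right) - 4\right)}\right)^{2} = \left(-443 + \sqrt{-6 - 6 \left(\left(5 - 5\right) - 4\right)}\right)^{2} = \left(-443 + \sqrt{-6 - 6 \left(0 - 4\right)}\right)^{2} = \left(-443 + \sqrt{-6 - -24}\right)^{2} = \left(-443 + \sqrt{-6 + 24}\right)^{2} = \left(-443 + \sqrt{18}\right)^{2} = \left(-443 + 3 \sqrt{2}\right)^{2}$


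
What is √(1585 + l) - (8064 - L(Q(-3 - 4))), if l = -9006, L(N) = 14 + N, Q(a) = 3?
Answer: -8047 + I*√7421 ≈ -8047.0 + 86.145*I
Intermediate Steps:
√(1585 + l) - (8064 - L(Q(-3 - 4))) = √(1585 - 9006) - (8064 - (14 + 3)) = √(-7421) - (8064 - 1*17) = I*√7421 - (8064 - 17) = I*√7421 - 1*8047 = I*√7421 - 8047 = -8047 + I*√7421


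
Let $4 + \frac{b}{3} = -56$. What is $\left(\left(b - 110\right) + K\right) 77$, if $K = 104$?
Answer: $-14322$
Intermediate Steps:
$b = -180$ ($b = -12 + 3 \left(-56\right) = -12 - 168 = -180$)
$\left(\left(b - 110\right) + K\right) 77 = \left(\left(-180 - 110\right) + 104\right) 77 = \left(-290 + 104\right) 77 = \left(-186\right) 77 = -14322$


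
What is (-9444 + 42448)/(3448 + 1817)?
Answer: 33004/5265 ≈ 6.2686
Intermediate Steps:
(-9444 + 42448)/(3448 + 1817) = 33004/5265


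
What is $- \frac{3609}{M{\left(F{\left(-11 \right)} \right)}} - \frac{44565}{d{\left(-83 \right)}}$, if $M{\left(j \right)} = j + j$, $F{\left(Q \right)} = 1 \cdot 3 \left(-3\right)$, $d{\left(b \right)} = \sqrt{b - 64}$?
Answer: $\frac{401}{2} + \frac{14855 i \sqrt{3}}{7} \approx 200.5 + 3675.7 i$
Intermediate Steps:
$d{\left(b \right)} = \sqrt{-64 + b}$
$F{\left(Q \right)} = -9$ ($F{\left(Q \right)} = 3 \left(-3\right) = -9$)
$M{\left(j \right)} = 2 j$
$- \frac{3609}{M{\left(F{\left(-11 \right)} \right)}} - \frac{44565}{d{\left(-83 \right)}} = - \frac{3609}{2 \left(-9\right)} - \frac{44565}{\sqrt{-64 - 83}} = - \frac{3609}{-18} - \frac{44565}{\sqrt{-147}} = \left(-3609\right) \left(- \frac{1}{18}\right) - \frac{44565}{7 i \sqrt{3}} = \frac{401}{2} - 44565 \left(- \frac{i \sqrt{3}}{21}\right) = \frac{401}{2} + \frac{14855 i \sqrt{3}}{7}$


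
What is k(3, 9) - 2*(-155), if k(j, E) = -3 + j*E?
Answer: 334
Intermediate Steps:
k(j, E) = -3 + E*j
k(3, 9) - 2*(-155) = (-3 + 9*3) - 2*(-155) = (-3 + 27) + 310 = 24 + 310 = 334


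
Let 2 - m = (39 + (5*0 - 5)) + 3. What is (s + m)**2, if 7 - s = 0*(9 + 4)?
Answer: 784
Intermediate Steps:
s = 7 (s = 7 - 0*(9 + 4) = 7 - 0*13 = 7 - 1*0 = 7 + 0 = 7)
m = -35 (m = 2 - ((39 + (5*0 - 5)) + 3) = 2 - ((39 + (0 - 5)) + 3) = 2 - ((39 - 5) + 3) = 2 - (34 + 3) = 2 - 1*37 = 2 - 37 = -35)
(s + m)**2 = (7 - 35)**2 = (-28)**2 = 784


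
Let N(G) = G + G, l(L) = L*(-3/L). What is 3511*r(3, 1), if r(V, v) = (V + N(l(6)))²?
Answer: 31599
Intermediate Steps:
l(L) = -3
N(G) = 2*G
r(V, v) = (-6 + V)² (r(V, v) = (V + 2*(-3))² = (V - 6)² = (-6 + V)²)
3511*r(3, 1) = 3511*(-6 + 3)² = 3511*(-3)² = 3511*9 = 31599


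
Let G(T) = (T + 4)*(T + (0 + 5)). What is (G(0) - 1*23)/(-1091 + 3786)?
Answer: -3/2695 ≈ -0.0011132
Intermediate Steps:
G(T) = (4 + T)*(5 + T) (G(T) = (4 + T)*(T + 5) = (4 + T)*(5 + T))
(G(0) - 1*23)/(-1091 + 3786) = ((20 + 0² + 9*0) - 1*23)/(-1091 + 3786) = ((20 + 0 + 0) - 23)/2695 = (20 - 23)/2695 = (1/2695)*(-3) = -3/2695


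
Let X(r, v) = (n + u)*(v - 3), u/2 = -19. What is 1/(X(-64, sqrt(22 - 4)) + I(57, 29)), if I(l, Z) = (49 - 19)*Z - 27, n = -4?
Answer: 323/302403 + 14*sqrt(2)/100801 ≈ 0.0012645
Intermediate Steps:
u = -38 (u = 2*(-19) = -38)
I(l, Z) = -27 + 30*Z (I(l, Z) = 30*Z - 27 = -27 + 30*Z)
X(r, v) = 126 - 42*v (X(r, v) = (-4 - 38)*(v - 3) = -42*(-3 + v) = 126 - 42*v)
1/(X(-64, sqrt(22 - 4)) + I(57, 29)) = 1/((126 - 42*sqrt(22 - 4)) + (-27 + 30*29)) = 1/((126 - 126*sqrt(2)) + (-27 + 870)) = 1/((126 - 126*sqrt(2)) + 843) = 1/(969 - 126*sqrt(2))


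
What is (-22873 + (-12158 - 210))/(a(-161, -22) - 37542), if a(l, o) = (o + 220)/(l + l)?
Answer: 1891267/2014787 ≈ 0.93869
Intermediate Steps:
a(l, o) = (220 + o)/(2*l) (a(l, o) = (220 + o)/((2*l)) = (220 + o)*(1/(2*l)) = (220 + o)/(2*l))
(-22873 + (-12158 - 210))/(a(-161, -22) - 37542) = (-22873 + (-12158 - 210))/((½)*(220 - 22)/(-161) - 37542) = (-22873 - 12368)/((½)*(-1/161)*198 - 37542) = -35241/(-99/161 - 37542) = -35241/(-6044361/161) = -35241*(-161/6044361) = 1891267/2014787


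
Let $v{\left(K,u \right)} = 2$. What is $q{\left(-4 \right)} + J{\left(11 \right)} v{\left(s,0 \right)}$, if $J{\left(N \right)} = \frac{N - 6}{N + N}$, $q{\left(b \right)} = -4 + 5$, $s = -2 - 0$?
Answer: $\frac{16}{11} \approx 1.4545$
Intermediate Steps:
$s = -2$ ($s = -2 + 0 = -2$)
$q{\left(b \right)} = 1$
$J{\left(N \right)} = \frac{-6 + N}{2 N}$
$q{\left(-4 \right)} + J{\left(11 \right)} v{\left(s,0 \right)} = 1 + \frac{-6 + 11}{2 \cdot 11} \cdot 2 = 1 + \frac{1}{2} \cdot \frac{1}{11} \cdot 5 \cdot 2 = 1 + \frac{5}{22} \cdot 2 = 1 + \frac{5}{11} = \frac{16}{11}$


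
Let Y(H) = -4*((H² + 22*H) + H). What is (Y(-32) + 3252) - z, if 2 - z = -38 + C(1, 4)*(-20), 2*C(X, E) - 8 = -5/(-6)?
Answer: 5915/3 ≈ 1971.7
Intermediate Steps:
C(X, E) = 53/12 (C(X, E) = 4 + (-5/(-6))/2 = 4 + (-5*(-⅙))/2 = 4 + (½)*(⅚) = 4 + 5/12 = 53/12)
Y(H) = -92*H - 4*H² (Y(H) = -4*(H² + 23*H) = -92*H - 4*H²)
z = 385/3 (z = 2 - (-38 + (53/12)*(-20)) = 2 - (-38 - 265/3) = 2 - 1*(-379/3) = 2 + 379/3 = 385/3 ≈ 128.33)
(Y(-32) + 3252) - z = (-4*(-32)*(23 - 32) + 3252) - 1*385/3 = (-4*(-32)*(-9) + 3252) - 385/3 = (-1152 + 3252) - 385/3 = 2100 - 385/3 = 5915/3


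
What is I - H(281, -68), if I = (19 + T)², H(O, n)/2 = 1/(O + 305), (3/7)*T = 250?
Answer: 956717948/2637 ≈ 3.6281e+5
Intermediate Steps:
T = 1750/3 (T = (7/3)*250 = 1750/3 ≈ 583.33)
H(O, n) = 2/(305 + O) (H(O, n) = 2/(O + 305) = 2/(305 + O))
I = 3265249/9 (I = (19 + 1750/3)² = (1807/3)² = 3265249/9 ≈ 3.6281e+5)
I - H(281, -68) = 3265249/9 - 2/(305 + 281) = 3265249/9 - 2/586 = 3265249/9 - 1*1/293 = 3265249/9 - 1/293 = 956717948/2637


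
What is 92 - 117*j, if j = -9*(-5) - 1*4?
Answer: -4705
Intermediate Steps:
j = 41 (j = 45 - 4 = 41)
92 - 117*j = 92 - 117*41 = 92 - 4797 = -4705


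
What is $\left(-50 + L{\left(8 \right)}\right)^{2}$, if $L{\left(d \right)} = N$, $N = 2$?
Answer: $2304$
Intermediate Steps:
$L{\left(d \right)} = 2$
$\left(-50 + L{\left(8 \right)}\right)^{2} = \left(-50 + 2\right)^{2} = \left(-48\right)^{2} = 2304$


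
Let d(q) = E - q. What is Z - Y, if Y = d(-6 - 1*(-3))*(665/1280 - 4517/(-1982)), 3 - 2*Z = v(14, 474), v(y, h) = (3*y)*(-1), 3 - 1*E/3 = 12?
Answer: 2843457/31712 ≈ 89.665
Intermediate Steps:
E = -27 (E = 9 - 3*12 = 9 - 36 = -27)
v(y, h) = -3*y
Z = 45/2 (Z = 3/2 - (-3)*14/2 = 3/2 - 1/2*(-42) = 3/2 + 21 = 45/2 ≈ 22.500)
d(q) = -27 - q
Y = -2129937/31712 (Y = (-27 - (-6 - 1*(-3)))*(665/1280 - 4517/(-1982)) = (-27 - (-6 + 3))*(665*(1/1280) - 4517*(-1/1982)) = (-27 - 1*(-3))*(133/256 + 4517/1982) = (-27 + 3)*(709979/253696) = -24*709979/253696 = -2129937/31712 ≈ -67.165)
Z - Y = 45/2 - 1*(-2129937/31712) = 45/2 + 2129937/31712 = 2843457/31712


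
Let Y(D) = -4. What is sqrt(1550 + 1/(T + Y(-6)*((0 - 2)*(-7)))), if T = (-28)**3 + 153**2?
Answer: sqrt(3042342951)/1401 ≈ 39.370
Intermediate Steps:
T = 1457 (T = -21952 + 23409 = 1457)
sqrt(1550 + 1/(T + Y(-6)*((0 - 2)*(-7)))) = sqrt(1550 + 1/(1457 - 4*(0 - 2)*(-7))) = sqrt(1550 + 1/(1457 - (-8)*(-7))) = sqrt(1550 + 1/(1457 - 4*14)) = sqrt(1550 + 1/(1457 - 56)) = sqrt(1550 + 1/1401) = sqrt(2171551/1401) = sqrt(3042342951)/1401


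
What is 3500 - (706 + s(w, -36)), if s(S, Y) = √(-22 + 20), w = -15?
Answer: 2794 - I*√2 ≈ 2794.0 - 1.4142*I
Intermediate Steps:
s(S, Y) = I*√2 (s(S, Y) = √(-2) = I*√2)
3500 - (706 + s(w, -36)) = 3500 - (706 + I*√2) = 3500 + (-706 - I*√2) = 2794 - I*√2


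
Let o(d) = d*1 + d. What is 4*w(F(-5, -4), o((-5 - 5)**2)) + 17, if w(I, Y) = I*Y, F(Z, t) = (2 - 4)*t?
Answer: 6417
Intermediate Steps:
F(Z, t) = -2*t
o(d) = 2*d (o(d) = d + d = 2*d)
4*w(F(-5, -4), o((-5 - 5)**2)) + 17 = 4*((-2*(-4))*(2*(-5 - 5)**2)) + 17 = 4*(8*(2*(-10)**2)) + 17 = 4*(8*(2*100)) + 17 = 4*(8*200) + 17 = 4*1600 + 17 = 6400 + 17 = 6417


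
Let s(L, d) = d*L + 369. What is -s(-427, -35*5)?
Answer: -75094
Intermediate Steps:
s(L, d) = 369 + L*d (s(L, d) = L*d + 369 = 369 + L*d)
-s(-427, -35*5) = -(369 - (-14945)*5) = -(369 - 427*(-175)) = -(369 + 74725) = -1*75094 = -75094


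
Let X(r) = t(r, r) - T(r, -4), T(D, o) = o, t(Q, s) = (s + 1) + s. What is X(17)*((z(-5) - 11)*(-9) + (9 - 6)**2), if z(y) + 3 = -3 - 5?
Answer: 8073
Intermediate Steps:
z(y) = -11 (z(y) = -3 + (-3 - 5) = -3 - 8 = -11)
t(Q, s) = 1 + 2*s (t(Q, s) = (1 + s) + s = 1 + 2*s)
X(r) = 5 + 2*r (X(r) = (1 + 2*r) - 1*(-4) = (1 + 2*r) + 4 = 5 + 2*r)
X(17)*((z(-5) - 11)*(-9) + (9 - 6)**2) = (5 + 2*17)*((-11 - 11)*(-9) + (9 - 6)**2) = (5 + 34)*(-22*(-9) + 3**2) = 39*(198 + 9) = 39*207 = 8073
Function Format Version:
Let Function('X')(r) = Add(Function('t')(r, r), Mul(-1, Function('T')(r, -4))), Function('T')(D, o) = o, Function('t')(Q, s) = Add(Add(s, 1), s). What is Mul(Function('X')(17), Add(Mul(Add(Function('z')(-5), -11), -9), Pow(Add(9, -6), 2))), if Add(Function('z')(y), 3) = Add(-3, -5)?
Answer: 8073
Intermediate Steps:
Function('z')(y) = -11 (Function('z')(y) = Add(-3, Add(-3, -5)) = Add(-3, -8) = -11)
Function('t')(Q, s) = Add(1, Mul(2, s)) (Function('t')(Q, s) = Add(Add(1, s), s) = Add(1, Mul(2, s)))
Function('X')(r) = Add(5, Mul(2, r)) (Function('X')(r) = Add(Add(1, Mul(2, r)), Mul(-1, -4)) = Add(Add(1, Mul(2, r)), 4) = Add(5, Mul(2, r)))
Mul(Function('X')(17), Add(Mul(Add(Function('z')(-5), -11), -9), Pow(Add(9, -6), 2))) = Mul(Add(5, Mul(2, 17)), Add(Mul(Add(-11, -11), -9), Pow(Add(9, -6), 2))) = Mul(Add(5, 34), Add(Mul(-22, -9), Pow(3, 2))) = Mul(39, Add(198, 9)) = Mul(39, 207) = 8073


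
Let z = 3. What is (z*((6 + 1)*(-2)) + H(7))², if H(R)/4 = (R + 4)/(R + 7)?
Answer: 73984/49 ≈ 1509.9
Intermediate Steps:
H(R) = 4*(4 + R)/(7 + R) (H(R) = 4*((R + 4)/(R + 7)) = 4*((4 + R)/(7 + R)) = 4*(4 + R)/(7 + R))
(z*((6 + 1)*(-2)) + H(7))² = (3*((6 + 1)*(-2)) + 4*(4 + 7)/(7 + 7))² = (3*(7*(-2)) + 4*11/14)² = (3*(-14) + 4*(1/14)*11)² = (-42 + 22/7)² = (-272/7)² = 73984/49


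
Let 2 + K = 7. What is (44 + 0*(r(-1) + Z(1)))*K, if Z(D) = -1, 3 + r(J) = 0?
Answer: 220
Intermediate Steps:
K = 5 (K = -2 + 7 = 5)
r(J) = -3 (r(J) = -3 + 0 = -3)
(44 + 0*(r(-1) + Z(1)))*K = (44 + 0*(-3 - 1))*5 = (44 + 0*(-4))*5 = (44 + 0)*5 = 44*5 = 220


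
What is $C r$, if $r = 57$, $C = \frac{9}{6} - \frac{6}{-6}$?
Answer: $\frac{285}{2} \approx 142.5$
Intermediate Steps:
$C = \frac{5}{2}$ ($C = 9 \cdot \frac{1}{6} - -1 = \frac{3}{2} + 1 = \frac{5}{2} \approx 2.5$)
$C r = \frac{5}{2} \cdot 57 = \frac{285}{2}$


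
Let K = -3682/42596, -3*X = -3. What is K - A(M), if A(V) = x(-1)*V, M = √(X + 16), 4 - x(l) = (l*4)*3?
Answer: -1841/21298 - 16*√17 ≈ -66.056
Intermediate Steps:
X = 1 (X = -⅓*(-3) = 1)
x(l) = 4 - 12*l (x(l) = 4 - l*4*3 = 4 - 4*l*3 = 4 - 12*l)
M = √17 (M = √(1 + 16) = √17 ≈ 4.1231)
A(V) = 16*V (A(V) = (4 - 12*(-1))*V = (4 + 12)*V = 16*V)
K = -1841/21298 (K = -3682*1/42596 = -1841/21298 ≈ -0.086440)
K - A(M) = -1841/21298 - 16*√17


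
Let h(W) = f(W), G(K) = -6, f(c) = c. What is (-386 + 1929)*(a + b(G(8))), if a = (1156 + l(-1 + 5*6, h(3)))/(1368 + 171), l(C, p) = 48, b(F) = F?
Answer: -12390290/1539 ≈ -8050.9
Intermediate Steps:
h(W) = W
a = 1204/1539 (a = (1156 + 48)/(1368 + 171) = 1204/1539 ≈ 0.78233)
(-386 + 1929)*(a + b(G(8))) = (-386 + 1929)*(1204/1539 - 6) = 1543*(-8030/1539) = -12390290/1539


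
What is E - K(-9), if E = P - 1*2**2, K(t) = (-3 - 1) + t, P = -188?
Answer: -179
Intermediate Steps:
K(t) = -4 + t
E = -192 (E = -188 - 1*2**2 = -188 - 1*4 = -188 - 4 = -192)
E - K(-9) = -192 - (-4 - 9) = -192 - 1*(-13) = -192 + 13 = -179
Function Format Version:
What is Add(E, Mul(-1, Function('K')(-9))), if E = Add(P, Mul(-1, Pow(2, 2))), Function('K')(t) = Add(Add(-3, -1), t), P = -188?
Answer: -179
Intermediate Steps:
Function('K')(t) = Add(-4, t)
E = -192 (E = Add(-188, Mul(-1, Pow(2, 2))) = Add(-188, Mul(-1, 4)) = Add(-188, -4) = -192)
Add(E, Mul(-1, Function('K')(-9))) = Add(-192, Mul(-1, Add(-4, -9))) = Add(-192, Mul(-1, -13)) = Add(-192, 13) = -179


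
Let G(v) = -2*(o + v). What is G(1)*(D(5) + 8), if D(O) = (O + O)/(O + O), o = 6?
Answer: -126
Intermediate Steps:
D(O) = 1 (D(O) = (2*O)/((2*O)) = (2*O)*(1/(2*O)) = 1)
G(v) = -12 - 2*v (G(v) = -2*(6 + v) = -12 - 2*v)
G(1)*(D(5) + 8) = (-12 - 2*1)*(1 + 8) = (-12 - 2)*9 = -14*9 = -126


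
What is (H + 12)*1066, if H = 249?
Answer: 278226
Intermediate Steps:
(H + 12)*1066 = (249 + 12)*1066 = 261*1066 = 278226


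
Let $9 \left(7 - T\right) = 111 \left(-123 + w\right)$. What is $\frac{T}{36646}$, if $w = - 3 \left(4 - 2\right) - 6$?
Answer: $\frac{836}{18323} \approx 0.045626$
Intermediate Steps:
$w = -12$ ($w = - 3 \left(4 - 2\right) - 6 = \left(-3\right) 2 - 6 = -6 - 6 = -12$)
$T = 1672$ ($T = 7 - \frac{111 \left(-123 - 12\right)}{9} = 7 - \frac{111 \left(-135\right)}{9} = 7 - -1665 = 7 + 1665 = 1672$)
$\frac{T}{36646} = \frac{1672}{36646} = 1672 \cdot \frac{1}{36646} = \frac{836}{18323}$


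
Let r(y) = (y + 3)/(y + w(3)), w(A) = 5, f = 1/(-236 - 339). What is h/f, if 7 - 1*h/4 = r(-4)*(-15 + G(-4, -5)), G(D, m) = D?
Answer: 27600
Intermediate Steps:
f = -1/575 (f = 1/(-575) = -1/575 ≈ -0.0017391)
r(y) = (3 + y)/(5 + y) (r(y) = (y + 3)/(y + 5) = (3 + y)/(5 + y))
h = -48 (h = 28 - 4*(3 - 4)/(5 - 4)*(-15 - 4) = 28 - 4*-1/1*(-19) = 28 - 4*1*(-1)*(-19) = 28 - (-4)*(-19) = 28 - 4*19 = 28 - 76 = -48)
h/f = -48/(-1/575) = -48*(-575) = 27600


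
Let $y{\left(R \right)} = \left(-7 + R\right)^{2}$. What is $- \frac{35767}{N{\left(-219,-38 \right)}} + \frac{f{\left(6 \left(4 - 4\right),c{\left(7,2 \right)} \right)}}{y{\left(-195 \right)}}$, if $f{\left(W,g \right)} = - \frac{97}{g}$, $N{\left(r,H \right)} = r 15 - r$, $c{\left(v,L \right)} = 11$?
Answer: $\frac{8026752973}{688077852} \approx 11.665$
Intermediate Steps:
$N{\left(r,H \right)} = 14 r$ ($N{\left(r,H \right)} = 15 r - r = 14 r$)
$- \frac{35767}{N{\left(-219,-38 \right)}} + \frac{f{\left(6 \left(4 - 4\right),c{\left(7,2 \right)} \right)}}{y{\left(-195 \right)}} = - \frac{35767}{14 \left(-219\right)} + \frac{\left(-97\right) \frac{1}{11}}{\left(-7 - 195\right)^{2}} = - \frac{35767}{-3066} + \frac{\left(-97\right) \frac{1}{11}}{\left(-202\right)^{2}} = \left(-35767\right) \left(- \frac{1}{3066}\right) - \frac{97}{11 \cdot 40804} = \frac{35767}{3066} - \frac{97}{448844} = \frac{8026752973}{688077852}$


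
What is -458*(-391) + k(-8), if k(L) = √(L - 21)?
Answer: 179078 + I*√29 ≈ 1.7908e+5 + 5.3852*I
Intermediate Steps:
k(L) = √(-21 + L)
-458*(-391) + k(-8) = -458*(-391) + √(-21 - 8) = 179078 + √(-29) = 179078 + I*√29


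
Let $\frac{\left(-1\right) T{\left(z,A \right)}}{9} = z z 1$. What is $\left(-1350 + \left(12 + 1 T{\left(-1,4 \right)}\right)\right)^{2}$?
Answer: $1814409$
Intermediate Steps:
$T{\left(z,A \right)} = - 9 z^{2}$ ($T{\left(z,A \right)} = - 9 z z 1 = - 9 z^{2} \cdot 1 = - 9 z^{2}$)
$\left(-1350 + \left(12 + 1 T{\left(-1,4 \right)}\right)\right)^{2} = \left(-1350 + \left(12 + 1 \left(- 9 \left(-1\right)^{2}\right)\right)\right)^{2} = \left(-1350 + \left(12 + 1 \left(\left(-9\right) 1\right)\right)\right)^{2} = \left(-1350 + \left(12 + 1 \left(-9\right)\right)\right)^{2} = \left(-1350 + \left(12 - 9\right)\right)^{2} = \left(-1350 + 3\right)^{2} = \left(-1347\right)^{2} = 1814409$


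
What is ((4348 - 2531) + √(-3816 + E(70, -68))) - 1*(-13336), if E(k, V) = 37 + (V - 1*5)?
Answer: 15153 + 6*I*√107 ≈ 15153.0 + 62.064*I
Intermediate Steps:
E(k, V) = 32 + V (E(k, V) = 37 + (V - 5) = 37 + (-5 + V) = 32 + V)
((4348 - 2531) + √(-3816 + E(70, -68))) - 1*(-13336) = ((4348 - 2531) + √(-3816 + (32 - 68))) - 1*(-13336) = (1817 + √(-3816 - 36)) + 13336 = (1817 + √(-3852)) + 13336 = (1817 + 6*I*√107) + 13336 = 15153 + 6*I*√107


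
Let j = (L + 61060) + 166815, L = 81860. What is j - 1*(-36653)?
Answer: 346388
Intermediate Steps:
j = 309735 (j = (81860 + 61060) + 166815 = 142920 + 166815 = 309735)
j - 1*(-36653) = 309735 - 1*(-36653) = 309735 + 36653 = 346388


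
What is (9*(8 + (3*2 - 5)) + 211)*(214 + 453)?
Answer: 194764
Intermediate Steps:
(9*(8 + (3*2 - 5)) + 211)*(214 + 453) = (9*(8 + (6 - 5)) + 211)*667 = (9*(8 + 1) + 211)*667 = (9*9 + 211)*667 = (81 + 211)*667 = 292*667 = 194764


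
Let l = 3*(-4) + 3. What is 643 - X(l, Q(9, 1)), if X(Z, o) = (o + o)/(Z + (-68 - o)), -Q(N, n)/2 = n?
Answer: 48221/75 ≈ 642.95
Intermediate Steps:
Q(N, n) = -2*n
l = -9 (l = -12 + 3 = -9)
X(Z, o) = 2*o/(-68 + Z - o) (X(Z, o) = (2*o)/(-68 + Z - o) = 2*o/(-68 + Z - o))
643 - X(l, Q(9, 1)) = 643 - (-2)*(-2*1)/(68 - 2*1 - 1*(-9)) = 643 - (-2)*(-2)/(68 - 2 + 9) = 643 - (-2)*(-2)/75 = 643 - 1*4/75 = 643 - 4/75 = 48221/75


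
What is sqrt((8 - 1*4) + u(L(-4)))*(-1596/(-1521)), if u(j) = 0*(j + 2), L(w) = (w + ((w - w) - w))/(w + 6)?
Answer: 1064/507 ≈ 2.0986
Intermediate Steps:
L(w) = 0 (L(w) = (w + (0 - w))/(6 + w) = (w - w)/(6 + w) = 0/(6 + w) = 0)
u(j) = 0 (u(j) = 0*(2 + j) = 0)
sqrt((8 - 1*4) + u(L(-4)))*(-1596/(-1521)) = sqrt((8 - 1*4) + 0)*(-1596/(-1521)) = sqrt((8 - 4) + 0)*(-1596*(-1/1521)) = sqrt(4 + 0)*(532/507) = sqrt(4)*(532/507) = 2*(532/507) = 1064/507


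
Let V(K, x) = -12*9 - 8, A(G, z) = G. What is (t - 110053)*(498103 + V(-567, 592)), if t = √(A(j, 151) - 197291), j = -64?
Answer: -54804963311 + 497987*I*√197355 ≈ -5.4805e+10 + 2.2123e+8*I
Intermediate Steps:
V(K, x) = -116 (V(K, x) = -108 - 8 = -116)
t = I*√197355 (t = √(-64 - 197291) = √(-197355) = I*√197355 ≈ 444.25*I)
(t - 110053)*(498103 + V(-567, 592)) = (I*√197355 - 110053)*(498103 - 116) = (-110053 + I*√197355)*497987 = -54804963311 + 497987*I*√197355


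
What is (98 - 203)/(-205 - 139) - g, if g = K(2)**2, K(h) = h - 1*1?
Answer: -239/344 ≈ -0.69477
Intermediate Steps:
K(h) = -1 + h (K(h) = h - 1 = -1 + h)
g = 1 (g = (-1 + 2)**2 = 1**2 = 1)
(98 - 203)/(-205 - 139) - g = (98 - 203)/(-205 - 139) - 1*1 = -105/(-344) - 1 = -105*(-1/344) - 1 = 105/344 - 1 = -239/344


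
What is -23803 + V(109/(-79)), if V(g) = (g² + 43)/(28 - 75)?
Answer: -6982342825/293327 ≈ -23804.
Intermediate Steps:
V(g) = -43/47 - g²/47 (V(g) = (43 + g²)/(-47) = (43 + g²)*(-1/47) = -43/47 - g²/47)
-23803 + V(109/(-79)) = -23803 + (-43/47 - (109/(-79))²/47) = -23803 + (-43/47 - (109*(-1/79))²/47) = -23803 + (-43/47 - (-109/79)²/47) = -23803 + (-43/47 - 1/47*11881/6241) = -23803 + (-43/47 - 11881/293327) = -23803 - 280244/293327 = -6982342825/293327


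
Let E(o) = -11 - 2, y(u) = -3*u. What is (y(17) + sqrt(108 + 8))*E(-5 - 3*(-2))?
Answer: 663 - 26*sqrt(29) ≈ 522.99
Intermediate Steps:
E(o) = -13
(y(17) + sqrt(108 + 8))*E(-5 - 3*(-2)) = (-3*17 + sqrt(108 + 8))*(-13) = (-51 + sqrt(116))*(-13) = (-51 + 2*sqrt(29))*(-13) = 663 - 26*sqrt(29)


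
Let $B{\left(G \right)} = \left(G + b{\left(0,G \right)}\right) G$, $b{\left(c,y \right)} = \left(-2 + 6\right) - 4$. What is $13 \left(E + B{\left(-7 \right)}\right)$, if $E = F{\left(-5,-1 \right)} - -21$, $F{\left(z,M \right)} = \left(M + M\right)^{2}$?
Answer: $962$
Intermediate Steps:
$b{\left(c,y \right)} = 0$ ($b{\left(c,y \right)} = 4 - 4 = 0$)
$F{\left(z,M \right)} = 4 M^{2}$ ($F{\left(z,M \right)} = \left(2 M\right)^{2} = 4 M^{2}$)
$E = 25$ ($E = 4 \left(-1\right)^{2} - -21 = 4 \cdot 1 + 21 = 4 + 21 = 25$)
$B{\left(G \right)} = G^{2}$ ($B{\left(G \right)} = \left(G + 0\right) G = G G = G^{2}$)
$13 \left(E + B{\left(-7 \right)}\right) = 13 \left(25 + \left(-7\right)^{2}\right) = 13 \left(25 + 49\right) = 13 \cdot 74 = 962$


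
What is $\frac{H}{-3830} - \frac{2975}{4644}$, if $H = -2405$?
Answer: $- \frac{22543}{1778652} \approx -0.012674$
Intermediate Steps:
$\frac{H}{-3830} - \frac{2975}{4644} = - \frac{2405}{-3830} - \frac{2975}{4644} = \left(-2405\right) \left(- \frac{1}{3830}\right) - \frac{2975}{4644} = \frac{481}{766} - \frac{2975}{4644} = - \frac{22543}{1778652}$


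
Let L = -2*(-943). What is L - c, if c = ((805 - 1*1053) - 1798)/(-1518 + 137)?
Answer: 2602520/1381 ≈ 1884.5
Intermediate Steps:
L = 1886
c = 2046/1381 (c = ((805 - 1053) - 1798)/(-1381) = (-248 - 1798)*(-1/1381) = -2046*(-1/1381) = 2046/1381 ≈ 1.4815)
L - c = 1886 - 1*2046/1381 = 1886 - 2046/1381 = 2602520/1381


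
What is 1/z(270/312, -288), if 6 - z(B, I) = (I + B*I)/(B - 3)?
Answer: -37/9090 ≈ -0.0040704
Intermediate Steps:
z(B, I) = 6 - (I + B*I)/(-3 + B) (z(B, I) = 6 - (I + B*I)/(B - 3) = 6 - (I + B*I)/(-3 + B))
1/z(270/312, -288) = 1/((-18 - 1*(-288) + 6*(270/312) - 1*270/312*(-288))/(-3 + 270/312)) = 1/((-18 + 288 + 6*(270*(1/312)) - 1*270*(1/312)*(-288))/(-3 + 270*(1/312))) = 1/((-18 + 288 + 6*(45/52) - 1*45/52*(-288))/(-3 + 45/52)) = 1/((-18 + 288 + 135/26 + 3240/13)/(-111/52)) = 1/(-52/111*13635/26) = 1/(-9090/37) = -37/9090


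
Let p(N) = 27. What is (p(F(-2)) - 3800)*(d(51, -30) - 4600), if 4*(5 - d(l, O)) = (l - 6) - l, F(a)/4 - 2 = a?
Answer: 34662551/2 ≈ 1.7331e+7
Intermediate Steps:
F(a) = 8 + 4*a
d(l, O) = 13/2 (d(l, O) = 5 - ((l - 6) - l)/4 = 5 - ((-6 + l) - l)/4 = 5 - 1/4*(-6) = 5 + 3/2 = 13/2)
(p(F(-2)) - 3800)*(d(51, -30) - 4600) = (27 - 3800)*(13/2 - 4600) = -3773*(-9187/2) = 34662551/2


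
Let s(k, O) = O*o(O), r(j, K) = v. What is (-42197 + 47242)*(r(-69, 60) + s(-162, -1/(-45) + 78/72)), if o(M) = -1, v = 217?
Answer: 39210749/36 ≈ 1.0892e+6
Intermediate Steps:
r(j, K) = 217
s(k, O) = -O (s(k, O) = O*(-1) = -O)
(-42197 + 47242)*(r(-69, 60) + s(-162, -1/(-45) + 78/72)) = (-42197 + 47242)*(217 - (-1/(-45) + 78/72)) = 5045*(217 - (-1*(-1/45) + 78*(1/72))) = 5045*(217 - (1/45 + 13/12)) = 5045*(217 - 1*199/180) = 5045*(217 - 199/180) = 5045*(38861/180) = 39210749/36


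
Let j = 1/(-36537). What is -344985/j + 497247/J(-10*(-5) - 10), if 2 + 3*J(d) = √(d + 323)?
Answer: 4525096366737/359 + 16409151*√3/359 ≈ 1.2605e+10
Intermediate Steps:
j = -1/36537 ≈ -2.7370e-5
J(d) = -⅔ + √(323 + d)/3 (J(d) = -⅔ + √(d + 323)/3 = -⅔ + √(323 + d)/3)
-344985/j + 497247/J(-10*(-5) - 10) = -344985/(-1/36537) + 497247/(-⅔ + √(323 + (-10*(-5) - 10))/3) = -344985*(-36537) + 497247/(-⅔ + √(323 + (50 - 10))/3) = 12604716945 + 497247/(-⅔ + √(323 + 40)/3) = 12604716945 + 497247/(-⅔ + √363/3) = 12604716945 + 497247/(-⅔ + (11*√3)/3) = 12604716945 + 497247/(-⅔ + 11*√3/3)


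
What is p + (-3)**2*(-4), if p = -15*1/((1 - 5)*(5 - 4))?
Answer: -129/4 ≈ -32.250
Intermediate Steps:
p = 15/4 (p = -15/(1*(-4)) = -15/(-4) = -15*(-1/4) = 15/4 ≈ 3.7500)
p + (-3)**2*(-4) = 15/4 + (-3)**2*(-4) = 15/4 + 9*(-4) = 15/4 - 36 = -129/4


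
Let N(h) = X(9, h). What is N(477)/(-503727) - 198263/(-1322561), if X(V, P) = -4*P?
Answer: 34131290863/222069894949 ≈ 0.15370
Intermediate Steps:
N(h) = -4*h
N(477)/(-503727) - 198263/(-1322561) = -4*477/(-503727) - 198263/(-1322561) = -1908*(-1/503727) - 198263*(-1/1322561) = 636/167909 + 198263/1322561 = 34131290863/222069894949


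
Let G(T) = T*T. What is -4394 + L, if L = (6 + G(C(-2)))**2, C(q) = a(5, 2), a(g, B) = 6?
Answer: -2630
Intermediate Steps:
C(q) = 6
G(T) = T**2
L = 1764 (L = (6 + 6**2)**2 = (6 + 36)**2 = 42**2 = 1764)
-4394 + L = -4394 + 1764 = -2630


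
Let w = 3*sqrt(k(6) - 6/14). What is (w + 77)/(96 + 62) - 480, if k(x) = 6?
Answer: -75763/158 + 3*sqrt(273)/1106 ≈ -479.47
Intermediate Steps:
w = 3*sqrt(273)/7 (w = 3*sqrt(6 - 6/14) = 3*sqrt(6 - 6*1/14) = 3*sqrt(6 - 3/7) = 3*sqrt(39/7) = 3*(sqrt(273)/7) = 3*sqrt(273)/7 ≈ 7.0812)
(w + 77)/(96 + 62) - 480 = (3*sqrt(273)/7 + 77)/(96 + 62) - 480 = (77 + 3*sqrt(273)/7)/158 - 480 = (77 + 3*sqrt(273)/7)*(1/158) - 480 = (77/158 + 3*sqrt(273)/1106) - 480 = -75763/158 + 3*sqrt(273)/1106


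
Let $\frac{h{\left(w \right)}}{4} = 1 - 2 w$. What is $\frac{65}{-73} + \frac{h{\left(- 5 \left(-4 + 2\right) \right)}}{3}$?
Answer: $- \frac{5743}{219} \approx -26.224$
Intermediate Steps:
$h{\left(w \right)} = 4 - 8 w$ ($h{\left(w \right)} = 4 \left(1 - 2 w\right) = 4 - 8 w$)
$\frac{65}{-73} + \frac{h{\left(- 5 \left(-4 + 2\right) \right)}}{3} = \frac{65}{-73} + \frac{4 - 8 \left(- 5 \left(-4 + 2\right)\right)}{3} = 65 \left(- \frac{1}{73}\right) + \left(4 - 8 \left(\left(-5\right) \left(-2\right)\right)\right) \frac{1}{3} = - \frac{65}{73} + \left(4 - 80\right) \frac{1}{3} = - \frac{65}{73} - \frac{76}{3} = - \frac{5743}{219}$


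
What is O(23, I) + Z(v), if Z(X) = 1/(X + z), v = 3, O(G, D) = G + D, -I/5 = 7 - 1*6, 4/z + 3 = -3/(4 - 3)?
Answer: 129/7 ≈ 18.429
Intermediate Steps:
z = -2/3 (z = 4/(-3 - 3/(4 - 3)) = 4/(-3 - 3/1) = 4/(-3 - 3*1) = 4/(-3 - 3) = 4/(-6) = 4*(-1/6) = -2/3 ≈ -0.66667)
I = -5 (I = -5*(7 - 1*6) = -5*(7 - 6) = -5*1 = -5)
O(G, D) = D + G
Z(X) = 1/(-2/3 + X) (Z(X) = 1/(X - 2/3) = 1/(-2/3 + X))
O(23, I) + Z(v) = (-5 + 23) + 3/(-2 + 3*3) = 18 + 3/(-2 + 9) = 18 + 3/7 = 129/7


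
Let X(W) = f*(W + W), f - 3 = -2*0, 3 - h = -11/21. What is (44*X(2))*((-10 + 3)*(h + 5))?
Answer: -31504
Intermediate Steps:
h = 74/21 (h = 3 - (-11)/21 = 3 - 1*(-11/21) = 3 + 11/21 = 74/21 ≈ 3.5238)
f = 3 (f = 3 - 2*0 = 3 + 0 = 3)
X(W) = 6*W (X(W) = 3*(W + W) = 3*(2*W) = 6*W)
(44*X(2))*((-10 + 3)*(h + 5)) = (44*(6*2))*((-10 + 3)*(74/21 + 5)) = (44*12)*(-7*179/21) = 528*(-179/3) = -31504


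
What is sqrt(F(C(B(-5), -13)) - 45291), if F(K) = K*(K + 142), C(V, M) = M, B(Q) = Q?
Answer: 2*I*sqrt(11742) ≈ 216.72*I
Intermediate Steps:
F(K) = K*(142 + K)
sqrt(F(C(B(-5), -13)) - 45291) = sqrt(-13*(142 - 13) - 45291) = sqrt(-13*129 - 45291) = sqrt(-1677 - 45291) = sqrt(-46968) = 2*I*sqrt(11742)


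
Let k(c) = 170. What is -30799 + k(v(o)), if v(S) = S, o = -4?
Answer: -30629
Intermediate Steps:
-30799 + k(v(o)) = -30799 + 170 = -30629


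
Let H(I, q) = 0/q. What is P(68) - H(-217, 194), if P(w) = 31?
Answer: 31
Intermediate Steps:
H(I, q) = 0
P(68) - H(-217, 194) = 31 - 1*0 = 31 + 0 = 31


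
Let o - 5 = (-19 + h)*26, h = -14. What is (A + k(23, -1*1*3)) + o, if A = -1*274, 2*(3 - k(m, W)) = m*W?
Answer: -2179/2 ≈ -1089.5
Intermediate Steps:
k(m, W) = 3 - W*m/2 (k(m, W) = 3 - m*W/2 = 3 - W*m/2)
A = -274
o = -853 (o = 5 + (-19 - 14)*26 = 5 - 33*26 = 5 - 858 = -853)
(A + k(23, -1*1*3)) + o = (-274 + (3 - ½*-1*1*3*23)) - 853 = (-274 + (3 - ½*(-1*3)*23)) - 853 = (-274 + (3 - ½*(-3)*23)) - 853 = (-274 + (3 + 69/2)) - 853 = (-274 + 75/2) - 853 = -473/2 - 853 = -2179/2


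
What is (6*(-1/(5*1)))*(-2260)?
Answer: 2712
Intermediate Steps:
(6*(-1/(5*1)))*(-2260) = (6*(-1/5))*(-2260) = (6*(-1*⅕))*(-2260) = (6*(-⅕))*(-2260) = -6/5*(-2260) = 2712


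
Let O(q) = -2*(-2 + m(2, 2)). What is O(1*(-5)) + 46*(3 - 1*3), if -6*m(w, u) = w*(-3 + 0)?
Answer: 2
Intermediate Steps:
m(w, u) = w/2 (m(w, u) = -w*(-3 + 0)/6 = -w*(-3)/6 = -(-1)*w/2 = w/2)
O(q) = 2 (O(q) = -2*(-2 + (½)*2) = -2*(-2 + 1) = -2*(-1) = 2)
O(1*(-5)) + 46*(3 - 1*3) = 2 + 46*(3 - 1*3) = 2 + 46*(3 - 3) = 2 + 46*0 = 2 + 0 = 2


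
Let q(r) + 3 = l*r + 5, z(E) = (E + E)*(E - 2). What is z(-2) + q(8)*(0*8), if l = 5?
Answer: 16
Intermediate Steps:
z(E) = 2*E*(-2 + E) (z(E) = (2*E)*(-2 + E) = 2*E*(-2 + E))
q(r) = 2 + 5*r (q(r) = -3 + (5*r + 5) = -3 + (5 + 5*r) = 2 + 5*r)
z(-2) + q(8)*(0*8) = 2*(-2)*(-2 - 2) + (2 + 5*8)*(0*8) = 2*(-2)*(-4) + (2 + 40)*0 = 16 + 42*0 = 16 + 0 = 16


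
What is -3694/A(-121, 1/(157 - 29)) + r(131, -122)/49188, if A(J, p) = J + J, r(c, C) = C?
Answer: 45417737/2975874 ≈ 15.262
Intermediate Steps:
A(J, p) = 2*J
-3694/A(-121, 1/(157 - 29)) + r(131, -122)/49188 = -3694/(2*(-121)) - 122/49188 = -3694/(-242) - 122*1/49188 = -3694*(-1/242) - 61/24594 = 1847/121 - 61/24594 = 45417737/2975874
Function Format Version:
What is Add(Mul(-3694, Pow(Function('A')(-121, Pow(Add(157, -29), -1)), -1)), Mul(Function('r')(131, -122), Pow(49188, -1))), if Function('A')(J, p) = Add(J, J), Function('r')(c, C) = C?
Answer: Rational(45417737, 2975874) ≈ 15.262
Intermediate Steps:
Function('A')(J, p) = Mul(2, J)
Add(Mul(-3694, Pow(Function('A')(-121, Pow(Add(157, -29), -1)), -1)), Mul(Function('r')(131, -122), Pow(49188, -1))) = Add(Mul(-3694, Pow(Mul(2, -121), -1)), Mul(-122, Pow(49188, -1))) = Add(Mul(-3694, Pow(-242, -1)), Mul(-122, Rational(1, 49188))) = Add(Mul(-3694, Rational(-1, 242)), Rational(-61, 24594)) = Add(Rational(1847, 121), Rational(-61, 24594)) = Rational(45417737, 2975874)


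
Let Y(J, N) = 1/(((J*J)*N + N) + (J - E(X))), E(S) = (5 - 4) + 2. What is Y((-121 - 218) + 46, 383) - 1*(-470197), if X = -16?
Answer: 15460196790039/32880254 ≈ 4.7020e+5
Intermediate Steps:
E(S) = 3 (E(S) = 1 + 2 = 3)
Y(J, N) = 1/(-3 + J + N + N*J²) (Y(J, N) = 1/(((J*J)*N + N) + (J - 1*3)) = 1/((J²*N + N) + (J - 3)) = 1/((N*J² + N) + (-3 + J)) = 1/((N + N*J²) + (-3 + J)) = 1/(-3 + J + N + N*J²))
Y((-121 - 218) + 46, 383) - 1*(-470197) = 1/(-3 + ((-121 - 218) + 46) + 383 + 383*((-121 - 218) + 46)²) - 1*(-470197) = 1/(-3 + (-339 + 46) + 383 + 383*(-339 + 46)²) + 470197 = 1/(-3 - 293 + 383 + 383*(-293)²) + 470197 = 1/(-3 - 293 + 383 + 383*85849) + 470197 = 1/(-3 - 293 + 383 + 32880167) + 470197 = 1/32880254 + 470197 = 15460196790039/32880254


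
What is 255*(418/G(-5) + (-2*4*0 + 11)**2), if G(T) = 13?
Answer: 507705/13 ≈ 39054.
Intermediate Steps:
255*(418/G(-5) + (-2*4*0 + 11)**2) = 255*(418/13 + (-2*4*0 + 11)**2) = 255*(418*(1/13) + (-8*0 + 11)**2) = 255*(418/13 + (0 + 11)**2) = 255*(418/13 + 11**2) = 255*(418/13 + 121) = 255*(1991/13) = 507705/13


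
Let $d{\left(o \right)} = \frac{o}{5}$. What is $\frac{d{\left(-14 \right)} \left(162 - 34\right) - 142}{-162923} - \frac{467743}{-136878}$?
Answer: $\frac{381372932701}{111502871970} \approx 3.4203$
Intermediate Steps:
$d{\left(o \right)} = \frac{o}{5}$ ($d{\left(o \right)} = o \frac{1}{5} = \frac{o}{5}$)
$\frac{d{\left(-14 \right)} \left(162 - 34\right) - 142}{-162923} - \frac{467743}{-136878} = \frac{\frac{1}{5} \left(-14\right) \left(162 - 34\right) - 142}{-162923} - \frac{467743}{-136878} = \left(- \frac{14 \left(162 - 34\right)}{5} - 142\right) \left(- \frac{1}{162923}\right) - - \frac{467743}{136878} = \left(\left(- \frac{14}{5}\right) 128 - 142\right) \left(- \frac{1}{162923}\right) + \frac{467743}{136878} = \left(- \frac{1792}{5} - 142\right) \left(- \frac{1}{162923}\right) + \frac{467743}{136878} = \left(- \frac{2502}{5}\right) \left(- \frac{1}{162923}\right) + \frac{467743}{136878} = \frac{2502}{814615} + \frac{467743}{136878} = \frac{381372932701}{111502871970}$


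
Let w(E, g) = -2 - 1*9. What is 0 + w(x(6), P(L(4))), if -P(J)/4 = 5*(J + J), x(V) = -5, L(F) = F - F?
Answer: -11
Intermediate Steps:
L(F) = 0
P(J) = -40*J (P(J) = -20*(J + J) = -20*2*J = -40*J)
w(E, g) = -11 (w(E, g) = -2 - 9 = -11)
0 + w(x(6), P(L(4))) = 0 - 11 = -11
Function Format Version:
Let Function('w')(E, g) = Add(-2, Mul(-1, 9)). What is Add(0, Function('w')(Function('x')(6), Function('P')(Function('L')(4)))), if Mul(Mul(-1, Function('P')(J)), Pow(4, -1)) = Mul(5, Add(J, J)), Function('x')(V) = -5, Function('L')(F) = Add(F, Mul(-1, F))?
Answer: -11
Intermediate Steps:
Function('L')(F) = 0
Function('P')(J) = Mul(-40, J) (Function('P')(J) = Mul(-4, Mul(5, Add(J, J))) = Mul(-4, Mul(5, Mul(2, J))) = Mul(-4, Mul(10, J)) = Mul(-40, J))
Function('w')(E, g) = -11 (Function('w')(E, g) = Add(-2, -9) = -11)
Add(0, Function('w')(Function('x')(6), Function('P')(Function('L')(4)))) = Add(0, -11) = -11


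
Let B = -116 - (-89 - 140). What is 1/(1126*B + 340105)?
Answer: 1/467343 ≈ 2.1398e-6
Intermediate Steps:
B = 113 (B = -116 - 1*(-229) = -116 + 229 = 113)
1/(1126*B + 340105) = 1/(1126*113 + 340105) = 1/(127238 + 340105) = 1/467343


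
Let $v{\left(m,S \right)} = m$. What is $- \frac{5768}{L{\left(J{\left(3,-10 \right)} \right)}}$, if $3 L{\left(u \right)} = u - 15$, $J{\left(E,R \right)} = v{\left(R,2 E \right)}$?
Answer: $\frac{17304}{25} \approx 692.16$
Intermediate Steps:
$J{\left(E,R \right)} = R$
$L{\left(u \right)} = -5 + \frac{u}{3}$ ($L{\left(u \right)} = \frac{u - 15}{3} = \frac{-15 + u}{3} = -5 + \frac{u}{3}$)
$- \frac{5768}{L{\left(J{\left(3,-10 \right)} \right)}} = - \frac{5768}{-5 + \frac{1}{3} \left(-10\right)} = - \frac{5768}{-5 - \frac{10}{3}} = - \frac{5768}{- \frac{25}{3}} = \left(-5768\right) \left(- \frac{3}{25}\right) = \frac{17304}{25}$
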